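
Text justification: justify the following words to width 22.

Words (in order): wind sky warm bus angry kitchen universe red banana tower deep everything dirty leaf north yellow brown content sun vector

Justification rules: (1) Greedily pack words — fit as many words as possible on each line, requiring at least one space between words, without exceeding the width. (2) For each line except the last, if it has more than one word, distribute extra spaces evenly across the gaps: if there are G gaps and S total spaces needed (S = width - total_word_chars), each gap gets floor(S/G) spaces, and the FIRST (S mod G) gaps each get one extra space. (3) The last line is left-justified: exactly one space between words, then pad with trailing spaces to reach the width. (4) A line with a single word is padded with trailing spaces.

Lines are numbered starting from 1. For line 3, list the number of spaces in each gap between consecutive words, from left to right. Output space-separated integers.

Line 1: ['wind', 'sky', 'warm', 'bus'] (min_width=17, slack=5)
Line 2: ['angry', 'kitchen', 'universe'] (min_width=22, slack=0)
Line 3: ['red', 'banana', 'tower', 'deep'] (min_width=21, slack=1)
Line 4: ['everything', 'dirty', 'leaf'] (min_width=21, slack=1)
Line 5: ['north', 'yellow', 'brown'] (min_width=18, slack=4)
Line 6: ['content', 'sun', 'vector'] (min_width=18, slack=4)

Answer: 2 1 1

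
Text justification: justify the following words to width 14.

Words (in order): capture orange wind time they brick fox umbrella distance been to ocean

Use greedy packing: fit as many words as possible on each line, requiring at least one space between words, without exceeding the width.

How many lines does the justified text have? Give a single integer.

Answer: 6

Derivation:
Line 1: ['capture', 'orange'] (min_width=14, slack=0)
Line 2: ['wind', 'time', 'they'] (min_width=14, slack=0)
Line 3: ['brick', 'fox'] (min_width=9, slack=5)
Line 4: ['umbrella'] (min_width=8, slack=6)
Line 5: ['distance', 'been'] (min_width=13, slack=1)
Line 6: ['to', 'ocean'] (min_width=8, slack=6)
Total lines: 6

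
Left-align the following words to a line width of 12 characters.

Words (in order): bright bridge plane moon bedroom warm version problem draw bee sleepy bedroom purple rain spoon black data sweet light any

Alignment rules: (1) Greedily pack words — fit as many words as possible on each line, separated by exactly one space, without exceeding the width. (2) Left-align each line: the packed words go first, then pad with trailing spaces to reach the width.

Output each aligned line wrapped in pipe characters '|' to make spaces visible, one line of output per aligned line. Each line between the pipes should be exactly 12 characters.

Answer: |bright      |
|bridge plane|
|moon bedroom|
|warm version|
|problem draw|
|bee sleepy  |
|bedroom     |
|purple rain |
|spoon black |
|data sweet  |
|light any   |

Derivation:
Line 1: ['bright'] (min_width=6, slack=6)
Line 2: ['bridge', 'plane'] (min_width=12, slack=0)
Line 3: ['moon', 'bedroom'] (min_width=12, slack=0)
Line 4: ['warm', 'version'] (min_width=12, slack=0)
Line 5: ['problem', 'draw'] (min_width=12, slack=0)
Line 6: ['bee', 'sleepy'] (min_width=10, slack=2)
Line 7: ['bedroom'] (min_width=7, slack=5)
Line 8: ['purple', 'rain'] (min_width=11, slack=1)
Line 9: ['spoon', 'black'] (min_width=11, slack=1)
Line 10: ['data', 'sweet'] (min_width=10, slack=2)
Line 11: ['light', 'any'] (min_width=9, slack=3)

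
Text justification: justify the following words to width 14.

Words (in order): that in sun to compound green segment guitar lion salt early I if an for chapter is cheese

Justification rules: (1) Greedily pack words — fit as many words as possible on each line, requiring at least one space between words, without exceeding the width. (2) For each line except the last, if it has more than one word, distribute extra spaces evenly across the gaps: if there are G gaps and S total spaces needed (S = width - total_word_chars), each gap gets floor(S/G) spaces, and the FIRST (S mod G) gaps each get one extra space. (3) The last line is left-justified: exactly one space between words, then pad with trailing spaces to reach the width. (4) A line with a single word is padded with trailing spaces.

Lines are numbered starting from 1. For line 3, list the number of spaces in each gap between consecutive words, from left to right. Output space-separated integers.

Answer: 1

Derivation:
Line 1: ['that', 'in', 'sun', 'to'] (min_width=14, slack=0)
Line 2: ['compound', 'green'] (min_width=14, slack=0)
Line 3: ['segment', 'guitar'] (min_width=14, slack=0)
Line 4: ['lion', 'salt'] (min_width=9, slack=5)
Line 5: ['early', 'I', 'if', 'an'] (min_width=13, slack=1)
Line 6: ['for', 'chapter', 'is'] (min_width=14, slack=0)
Line 7: ['cheese'] (min_width=6, slack=8)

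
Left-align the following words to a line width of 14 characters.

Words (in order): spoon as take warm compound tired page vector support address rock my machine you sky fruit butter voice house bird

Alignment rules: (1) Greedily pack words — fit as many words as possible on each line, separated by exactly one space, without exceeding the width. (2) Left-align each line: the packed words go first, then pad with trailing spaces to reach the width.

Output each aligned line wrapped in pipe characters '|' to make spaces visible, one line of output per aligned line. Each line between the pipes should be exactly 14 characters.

Answer: |spoon as take |
|warm compound |
|tired page    |
|vector support|
|address rock  |
|my machine you|
|sky fruit     |
|butter voice  |
|house bird    |

Derivation:
Line 1: ['spoon', 'as', 'take'] (min_width=13, slack=1)
Line 2: ['warm', 'compound'] (min_width=13, slack=1)
Line 3: ['tired', 'page'] (min_width=10, slack=4)
Line 4: ['vector', 'support'] (min_width=14, slack=0)
Line 5: ['address', 'rock'] (min_width=12, slack=2)
Line 6: ['my', 'machine', 'you'] (min_width=14, slack=0)
Line 7: ['sky', 'fruit'] (min_width=9, slack=5)
Line 8: ['butter', 'voice'] (min_width=12, slack=2)
Line 9: ['house', 'bird'] (min_width=10, slack=4)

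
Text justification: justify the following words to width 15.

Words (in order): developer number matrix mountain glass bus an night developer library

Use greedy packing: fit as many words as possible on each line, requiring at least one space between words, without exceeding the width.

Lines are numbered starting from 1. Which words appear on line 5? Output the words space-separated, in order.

Answer: developer

Derivation:
Line 1: ['developer'] (min_width=9, slack=6)
Line 2: ['number', 'matrix'] (min_width=13, slack=2)
Line 3: ['mountain', 'glass'] (min_width=14, slack=1)
Line 4: ['bus', 'an', 'night'] (min_width=12, slack=3)
Line 5: ['developer'] (min_width=9, slack=6)
Line 6: ['library'] (min_width=7, slack=8)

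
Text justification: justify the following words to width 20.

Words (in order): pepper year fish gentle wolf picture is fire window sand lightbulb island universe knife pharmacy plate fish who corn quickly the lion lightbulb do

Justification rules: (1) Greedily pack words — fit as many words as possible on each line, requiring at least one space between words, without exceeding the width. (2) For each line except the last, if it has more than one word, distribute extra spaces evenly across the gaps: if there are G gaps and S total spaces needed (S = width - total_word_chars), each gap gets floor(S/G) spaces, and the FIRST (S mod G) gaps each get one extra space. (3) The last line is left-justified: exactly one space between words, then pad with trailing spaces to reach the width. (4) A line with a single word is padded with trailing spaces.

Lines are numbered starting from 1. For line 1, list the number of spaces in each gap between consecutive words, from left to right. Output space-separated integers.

Answer: 3 3

Derivation:
Line 1: ['pepper', 'year', 'fish'] (min_width=16, slack=4)
Line 2: ['gentle', 'wolf', 'picture'] (min_width=19, slack=1)
Line 3: ['is', 'fire', 'window', 'sand'] (min_width=19, slack=1)
Line 4: ['lightbulb', 'island'] (min_width=16, slack=4)
Line 5: ['universe', 'knife'] (min_width=14, slack=6)
Line 6: ['pharmacy', 'plate', 'fish'] (min_width=19, slack=1)
Line 7: ['who', 'corn', 'quickly', 'the'] (min_width=20, slack=0)
Line 8: ['lion', 'lightbulb', 'do'] (min_width=17, slack=3)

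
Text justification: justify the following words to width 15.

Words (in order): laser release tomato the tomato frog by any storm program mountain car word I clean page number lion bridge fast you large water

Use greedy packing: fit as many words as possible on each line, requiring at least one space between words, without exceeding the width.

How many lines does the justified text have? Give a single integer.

Answer: 11

Derivation:
Line 1: ['laser', 'release'] (min_width=13, slack=2)
Line 2: ['tomato', 'the'] (min_width=10, slack=5)
Line 3: ['tomato', 'frog', 'by'] (min_width=14, slack=1)
Line 4: ['any', 'storm'] (min_width=9, slack=6)
Line 5: ['program'] (min_width=7, slack=8)
Line 6: ['mountain', 'car'] (min_width=12, slack=3)
Line 7: ['word', 'I', 'clean'] (min_width=12, slack=3)
Line 8: ['page', 'number'] (min_width=11, slack=4)
Line 9: ['lion', 'bridge'] (min_width=11, slack=4)
Line 10: ['fast', 'you', 'large'] (min_width=14, slack=1)
Line 11: ['water'] (min_width=5, slack=10)
Total lines: 11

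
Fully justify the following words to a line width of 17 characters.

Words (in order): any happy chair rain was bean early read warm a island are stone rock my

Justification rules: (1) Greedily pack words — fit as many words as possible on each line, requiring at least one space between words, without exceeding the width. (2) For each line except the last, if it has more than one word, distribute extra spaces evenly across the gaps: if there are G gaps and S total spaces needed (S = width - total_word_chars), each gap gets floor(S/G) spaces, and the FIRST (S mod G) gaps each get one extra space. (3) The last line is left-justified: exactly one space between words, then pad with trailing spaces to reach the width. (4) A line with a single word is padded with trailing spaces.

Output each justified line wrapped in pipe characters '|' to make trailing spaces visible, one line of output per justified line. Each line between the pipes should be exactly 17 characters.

Answer: |any  happy  chair|
|rain   was   bean|
|early read warm a|
|island  are stone|
|rock my          |

Derivation:
Line 1: ['any', 'happy', 'chair'] (min_width=15, slack=2)
Line 2: ['rain', 'was', 'bean'] (min_width=13, slack=4)
Line 3: ['early', 'read', 'warm', 'a'] (min_width=17, slack=0)
Line 4: ['island', 'are', 'stone'] (min_width=16, slack=1)
Line 5: ['rock', 'my'] (min_width=7, slack=10)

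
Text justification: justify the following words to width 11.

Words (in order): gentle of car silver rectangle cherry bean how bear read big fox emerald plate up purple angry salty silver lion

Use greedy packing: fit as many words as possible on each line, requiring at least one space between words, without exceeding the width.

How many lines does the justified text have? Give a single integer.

Answer: 11

Derivation:
Line 1: ['gentle', 'of'] (min_width=9, slack=2)
Line 2: ['car', 'silver'] (min_width=10, slack=1)
Line 3: ['rectangle'] (min_width=9, slack=2)
Line 4: ['cherry', 'bean'] (min_width=11, slack=0)
Line 5: ['how', 'bear'] (min_width=8, slack=3)
Line 6: ['read', 'big'] (min_width=8, slack=3)
Line 7: ['fox', 'emerald'] (min_width=11, slack=0)
Line 8: ['plate', 'up'] (min_width=8, slack=3)
Line 9: ['purple'] (min_width=6, slack=5)
Line 10: ['angry', 'salty'] (min_width=11, slack=0)
Line 11: ['silver', 'lion'] (min_width=11, slack=0)
Total lines: 11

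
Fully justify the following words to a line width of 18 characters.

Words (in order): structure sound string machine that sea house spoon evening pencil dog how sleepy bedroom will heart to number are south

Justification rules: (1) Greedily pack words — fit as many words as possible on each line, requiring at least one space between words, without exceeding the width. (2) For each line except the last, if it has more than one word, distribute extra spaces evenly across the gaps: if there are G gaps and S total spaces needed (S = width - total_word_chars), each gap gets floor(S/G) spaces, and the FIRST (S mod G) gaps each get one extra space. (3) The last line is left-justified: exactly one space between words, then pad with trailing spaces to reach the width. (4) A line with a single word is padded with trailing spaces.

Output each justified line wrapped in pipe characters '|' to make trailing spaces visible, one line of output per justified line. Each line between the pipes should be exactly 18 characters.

Line 1: ['structure', 'sound'] (min_width=15, slack=3)
Line 2: ['string', 'machine'] (min_width=14, slack=4)
Line 3: ['that', 'sea', 'house'] (min_width=14, slack=4)
Line 4: ['spoon', 'evening'] (min_width=13, slack=5)
Line 5: ['pencil', 'dog', 'how'] (min_width=14, slack=4)
Line 6: ['sleepy', 'bedroom'] (min_width=14, slack=4)
Line 7: ['will', 'heart', 'to'] (min_width=13, slack=5)
Line 8: ['number', 'are', 'south'] (min_width=16, slack=2)

Answer: |structure    sound|
|string     machine|
|that   sea   house|
|spoon      evening|
|pencil   dog   how|
|sleepy     bedroom|
|will    heart   to|
|number are south  |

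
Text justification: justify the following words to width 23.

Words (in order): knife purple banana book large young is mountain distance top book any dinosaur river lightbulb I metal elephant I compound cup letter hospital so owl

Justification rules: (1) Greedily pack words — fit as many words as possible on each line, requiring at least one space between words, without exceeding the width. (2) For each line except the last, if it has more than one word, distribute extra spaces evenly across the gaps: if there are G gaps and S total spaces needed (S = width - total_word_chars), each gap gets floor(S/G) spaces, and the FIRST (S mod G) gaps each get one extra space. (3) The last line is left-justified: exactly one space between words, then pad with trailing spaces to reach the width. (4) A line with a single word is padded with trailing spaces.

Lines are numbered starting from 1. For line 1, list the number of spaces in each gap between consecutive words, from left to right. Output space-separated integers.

Answer: 3 3

Derivation:
Line 1: ['knife', 'purple', 'banana'] (min_width=19, slack=4)
Line 2: ['book', 'large', 'young', 'is'] (min_width=19, slack=4)
Line 3: ['mountain', 'distance', 'top'] (min_width=21, slack=2)
Line 4: ['book', 'any', 'dinosaur', 'river'] (min_width=23, slack=0)
Line 5: ['lightbulb', 'I', 'metal'] (min_width=17, slack=6)
Line 6: ['elephant', 'I', 'compound', 'cup'] (min_width=23, slack=0)
Line 7: ['letter', 'hospital', 'so', 'owl'] (min_width=22, slack=1)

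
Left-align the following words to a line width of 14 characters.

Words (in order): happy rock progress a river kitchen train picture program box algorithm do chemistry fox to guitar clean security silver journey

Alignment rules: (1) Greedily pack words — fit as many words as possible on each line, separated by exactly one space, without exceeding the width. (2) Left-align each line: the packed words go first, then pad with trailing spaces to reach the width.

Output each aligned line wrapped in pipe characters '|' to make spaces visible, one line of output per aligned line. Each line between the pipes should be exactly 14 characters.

Line 1: ['happy', 'rock'] (min_width=10, slack=4)
Line 2: ['progress', 'a'] (min_width=10, slack=4)
Line 3: ['river', 'kitchen'] (min_width=13, slack=1)
Line 4: ['train', 'picture'] (min_width=13, slack=1)
Line 5: ['program', 'box'] (min_width=11, slack=3)
Line 6: ['algorithm', 'do'] (min_width=12, slack=2)
Line 7: ['chemistry', 'fox'] (min_width=13, slack=1)
Line 8: ['to', 'guitar'] (min_width=9, slack=5)
Line 9: ['clean', 'security'] (min_width=14, slack=0)
Line 10: ['silver', 'journey'] (min_width=14, slack=0)

Answer: |happy rock    |
|progress a    |
|river kitchen |
|train picture |
|program box   |
|algorithm do  |
|chemistry fox |
|to guitar     |
|clean security|
|silver journey|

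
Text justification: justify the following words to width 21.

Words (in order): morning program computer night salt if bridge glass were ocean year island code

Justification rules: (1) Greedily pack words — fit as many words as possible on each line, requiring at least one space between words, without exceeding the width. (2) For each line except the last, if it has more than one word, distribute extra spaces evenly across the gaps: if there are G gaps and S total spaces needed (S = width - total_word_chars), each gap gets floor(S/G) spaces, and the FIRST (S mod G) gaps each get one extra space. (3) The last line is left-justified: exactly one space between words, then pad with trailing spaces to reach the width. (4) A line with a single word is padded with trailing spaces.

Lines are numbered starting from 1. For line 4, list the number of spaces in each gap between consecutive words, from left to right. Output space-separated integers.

Line 1: ['morning', 'program'] (min_width=15, slack=6)
Line 2: ['computer', 'night', 'salt'] (min_width=19, slack=2)
Line 3: ['if', 'bridge', 'glass', 'were'] (min_width=20, slack=1)
Line 4: ['ocean', 'year', 'island'] (min_width=17, slack=4)
Line 5: ['code'] (min_width=4, slack=17)

Answer: 3 3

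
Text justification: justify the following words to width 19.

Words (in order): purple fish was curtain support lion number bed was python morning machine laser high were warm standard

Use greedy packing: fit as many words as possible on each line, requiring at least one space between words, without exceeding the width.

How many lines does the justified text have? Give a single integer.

Answer: 6

Derivation:
Line 1: ['purple', 'fish', 'was'] (min_width=15, slack=4)
Line 2: ['curtain', 'support'] (min_width=15, slack=4)
Line 3: ['lion', 'number', 'bed', 'was'] (min_width=19, slack=0)
Line 4: ['python', 'morning'] (min_width=14, slack=5)
Line 5: ['machine', 'laser', 'high'] (min_width=18, slack=1)
Line 6: ['were', 'warm', 'standard'] (min_width=18, slack=1)
Total lines: 6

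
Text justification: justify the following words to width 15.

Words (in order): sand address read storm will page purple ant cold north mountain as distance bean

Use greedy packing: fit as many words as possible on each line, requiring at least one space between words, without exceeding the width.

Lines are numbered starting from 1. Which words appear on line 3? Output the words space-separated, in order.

Answer: page purple ant

Derivation:
Line 1: ['sand', 'address'] (min_width=12, slack=3)
Line 2: ['read', 'storm', 'will'] (min_width=15, slack=0)
Line 3: ['page', 'purple', 'ant'] (min_width=15, slack=0)
Line 4: ['cold', 'north'] (min_width=10, slack=5)
Line 5: ['mountain', 'as'] (min_width=11, slack=4)
Line 6: ['distance', 'bean'] (min_width=13, slack=2)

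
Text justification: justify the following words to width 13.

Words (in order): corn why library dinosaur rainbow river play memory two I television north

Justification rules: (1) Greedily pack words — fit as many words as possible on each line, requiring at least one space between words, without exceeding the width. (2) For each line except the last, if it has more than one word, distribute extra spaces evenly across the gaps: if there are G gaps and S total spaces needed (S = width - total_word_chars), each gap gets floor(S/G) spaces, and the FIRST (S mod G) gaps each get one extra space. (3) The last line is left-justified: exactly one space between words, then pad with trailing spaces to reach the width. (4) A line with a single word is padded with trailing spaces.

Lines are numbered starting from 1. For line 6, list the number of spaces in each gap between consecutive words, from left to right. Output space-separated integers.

Line 1: ['corn', 'why'] (min_width=8, slack=5)
Line 2: ['library'] (min_width=7, slack=6)
Line 3: ['dinosaur'] (min_width=8, slack=5)
Line 4: ['rainbow', 'river'] (min_width=13, slack=0)
Line 5: ['play', 'memory'] (min_width=11, slack=2)
Line 6: ['two', 'I'] (min_width=5, slack=8)
Line 7: ['television'] (min_width=10, slack=3)
Line 8: ['north'] (min_width=5, slack=8)

Answer: 9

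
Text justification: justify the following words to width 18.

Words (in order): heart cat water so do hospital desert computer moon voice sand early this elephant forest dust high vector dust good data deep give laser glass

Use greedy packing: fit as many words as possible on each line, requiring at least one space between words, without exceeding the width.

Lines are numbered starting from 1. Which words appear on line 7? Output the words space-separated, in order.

Answer: vector dust good

Derivation:
Line 1: ['heart', 'cat', 'water', 'so'] (min_width=18, slack=0)
Line 2: ['do', 'hospital', 'desert'] (min_width=18, slack=0)
Line 3: ['computer', 'moon'] (min_width=13, slack=5)
Line 4: ['voice', 'sand', 'early'] (min_width=16, slack=2)
Line 5: ['this', 'elephant'] (min_width=13, slack=5)
Line 6: ['forest', 'dust', 'high'] (min_width=16, slack=2)
Line 7: ['vector', 'dust', 'good'] (min_width=16, slack=2)
Line 8: ['data', 'deep', 'give'] (min_width=14, slack=4)
Line 9: ['laser', 'glass'] (min_width=11, slack=7)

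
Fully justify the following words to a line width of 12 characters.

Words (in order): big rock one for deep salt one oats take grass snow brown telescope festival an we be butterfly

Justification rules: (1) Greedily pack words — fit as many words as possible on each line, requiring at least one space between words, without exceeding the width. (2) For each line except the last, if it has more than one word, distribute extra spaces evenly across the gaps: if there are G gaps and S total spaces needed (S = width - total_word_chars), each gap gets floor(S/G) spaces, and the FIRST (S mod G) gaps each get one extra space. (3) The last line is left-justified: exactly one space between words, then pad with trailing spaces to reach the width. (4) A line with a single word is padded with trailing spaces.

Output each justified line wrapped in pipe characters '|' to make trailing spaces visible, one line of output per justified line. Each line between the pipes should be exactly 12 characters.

Answer: |big rock one|
|for     deep|
|salt     one|
|oats    take|
|grass   snow|
|brown       |
|telescope   |
|festival  an|
|we        be|
|butterfly   |

Derivation:
Line 1: ['big', 'rock', 'one'] (min_width=12, slack=0)
Line 2: ['for', 'deep'] (min_width=8, slack=4)
Line 3: ['salt', 'one'] (min_width=8, slack=4)
Line 4: ['oats', 'take'] (min_width=9, slack=3)
Line 5: ['grass', 'snow'] (min_width=10, slack=2)
Line 6: ['brown'] (min_width=5, slack=7)
Line 7: ['telescope'] (min_width=9, slack=3)
Line 8: ['festival', 'an'] (min_width=11, slack=1)
Line 9: ['we', 'be'] (min_width=5, slack=7)
Line 10: ['butterfly'] (min_width=9, slack=3)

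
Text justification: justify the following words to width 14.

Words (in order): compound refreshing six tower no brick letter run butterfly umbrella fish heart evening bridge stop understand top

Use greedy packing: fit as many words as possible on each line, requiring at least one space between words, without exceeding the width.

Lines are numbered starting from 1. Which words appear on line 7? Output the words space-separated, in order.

Line 1: ['compound'] (min_width=8, slack=6)
Line 2: ['refreshing', 'six'] (min_width=14, slack=0)
Line 3: ['tower', 'no', 'brick'] (min_width=14, slack=0)
Line 4: ['letter', 'run'] (min_width=10, slack=4)
Line 5: ['butterfly'] (min_width=9, slack=5)
Line 6: ['umbrella', 'fish'] (min_width=13, slack=1)
Line 7: ['heart', 'evening'] (min_width=13, slack=1)
Line 8: ['bridge', 'stop'] (min_width=11, slack=3)
Line 9: ['understand', 'top'] (min_width=14, slack=0)

Answer: heart evening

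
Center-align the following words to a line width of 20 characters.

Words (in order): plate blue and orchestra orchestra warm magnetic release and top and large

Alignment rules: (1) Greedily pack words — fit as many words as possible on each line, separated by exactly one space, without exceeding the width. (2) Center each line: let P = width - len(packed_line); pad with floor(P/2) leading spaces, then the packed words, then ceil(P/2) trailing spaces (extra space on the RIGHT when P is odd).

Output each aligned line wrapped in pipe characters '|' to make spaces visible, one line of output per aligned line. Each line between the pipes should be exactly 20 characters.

Answer: |   plate blue and   |
|orchestra orchestra |
|   warm magnetic    |
|release and top and |
|       large        |

Derivation:
Line 1: ['plate', 'blue', 'and'] (min_width=14, slack=6)
Line 2: ['orchestra', 'orchestra'] (min_width=19, slack=1)
Line 3: ['warm', 'magnetic'] (min_width=13, slack=7)
Line 4: ['release', 'and', 'top', 'and'] (min_width=19, slack=1)
Line 5: ['large'] (min_width=5, slack=15)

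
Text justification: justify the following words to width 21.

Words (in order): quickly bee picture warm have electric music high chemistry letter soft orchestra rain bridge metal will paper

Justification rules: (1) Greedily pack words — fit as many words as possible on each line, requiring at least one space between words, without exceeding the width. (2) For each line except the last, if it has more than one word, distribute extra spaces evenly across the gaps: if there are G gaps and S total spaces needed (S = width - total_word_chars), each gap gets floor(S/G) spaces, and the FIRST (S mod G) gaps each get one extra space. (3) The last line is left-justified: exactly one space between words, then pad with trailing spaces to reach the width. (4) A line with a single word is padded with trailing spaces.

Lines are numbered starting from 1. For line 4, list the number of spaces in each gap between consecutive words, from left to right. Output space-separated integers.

Line 1: ['quickly', 'bee', 'picture'] (min_width=19, slack=2)
Line 2: ['warm', 'have', 'electric'] (min_width=18, slack=3)
Line 3: ['music', 'high', 'chemistry'] (min_width=20, slack=1)
Line 4: ['letter', 'soft', 'orchestra'] (min_width=21, slack=0)
Line 5: ['rain', 'bridge', 'metal'] (min_width=17, slack=4)
Line 6: ['will', 'paper'] (min_width=10, slack=11)

Answer: 1 1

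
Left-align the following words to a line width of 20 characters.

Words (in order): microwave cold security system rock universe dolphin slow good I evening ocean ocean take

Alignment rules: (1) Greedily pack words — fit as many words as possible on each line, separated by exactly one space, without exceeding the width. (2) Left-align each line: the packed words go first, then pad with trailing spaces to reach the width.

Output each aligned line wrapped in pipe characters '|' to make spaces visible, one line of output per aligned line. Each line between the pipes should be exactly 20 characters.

Line 1: ['microwave', 'cold'] (min_width=14, slack=6)
Line 2: ['security', 'system', 'rock'] (min_width=20, slack=0)
Line 3: ['universe', 'dolphin'] (min_width=16, slack=4)
Line 4: ['slow', 'good', 'I', 'evening'] (min_width=19, slack=1)
Line 5: ['ocean', 'ocean', 'take'] (min_width=16, slack=4)

Answer: |microwave cold      |
|security system rock|
|universe dolphin    |
|slow good I evening |
|ocean ocean take    |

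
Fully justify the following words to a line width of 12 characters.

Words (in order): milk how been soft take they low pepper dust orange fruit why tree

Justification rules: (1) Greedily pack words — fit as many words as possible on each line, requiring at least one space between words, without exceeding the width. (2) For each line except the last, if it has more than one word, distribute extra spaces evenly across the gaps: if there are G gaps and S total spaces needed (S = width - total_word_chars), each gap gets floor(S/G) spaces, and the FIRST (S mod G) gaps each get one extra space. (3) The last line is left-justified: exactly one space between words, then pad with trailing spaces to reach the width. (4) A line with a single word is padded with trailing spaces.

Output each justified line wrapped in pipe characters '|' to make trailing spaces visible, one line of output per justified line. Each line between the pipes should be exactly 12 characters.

Answer: |milk     how|
|been    soft|
|take    they|
|low   pepper|
|dust  orange|
|fruit    why|
|tree        |

Derivation:
Line 1: ['milk', 'how'] (min_width=8, slack=4)
Line 2: ['been', 'soft'] (min_width=9, slack=3)
Line 3: ['take', 'they'] (min_width=9, slack=3)
Line 4: ['low', 'pepper'] (min_width=10, slack=2)
Line 5: ['dust', 'orange'] (min_width=11, slack=1)
Line 6: ['fruit', 'why'] (min_width=9, slack=3)
Line 7: ['tree'] (min_width=4, slack=8)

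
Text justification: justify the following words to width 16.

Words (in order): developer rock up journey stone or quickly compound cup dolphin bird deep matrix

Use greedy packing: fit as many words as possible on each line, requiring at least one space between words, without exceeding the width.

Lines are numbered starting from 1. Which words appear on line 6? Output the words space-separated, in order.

Answer: deep matrix

Derivation:
Line 1: ['developer', 'rock'] (min_width=14, slack=2)
Line 2: ['up', 'journey', 'stone'] (min_width=16, slack=0)
Line 3: ['or', 'quickly'] (min_width=10, slack=6)
Line 4: ['compound', 'cup'] (min_width=12, slack=4)
Line 5: ['dolphin', 'bird'] (min_width=12, slack=4)
Line 6: ['deep', 'matrix'] (min_width=11, slack=5)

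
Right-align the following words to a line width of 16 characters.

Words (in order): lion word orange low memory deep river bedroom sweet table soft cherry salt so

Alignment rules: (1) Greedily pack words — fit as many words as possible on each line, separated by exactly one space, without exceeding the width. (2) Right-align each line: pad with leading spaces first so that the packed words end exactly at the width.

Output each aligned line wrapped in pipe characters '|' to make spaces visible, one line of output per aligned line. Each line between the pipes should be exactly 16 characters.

Answer: |lion word orange|
| low memory deep|
|   river bedroom|
|sweet table soft|
|  cherry salt so|

Derivation:
Line 1: ['lion', 'word', 'orange'] (min_width=16, slack=0)
Line 2: ['low', 'memory', 'deep'] (min_width=15, slack=1)
Line 3: ['river', 'bedroom'] (min_width=13, slack=3)
Line 4: ['sweet', 'table', 'soft'] (min_width=16, slack=0)
Line 5: ['cherry', 'salt', 'so'] (min_width=14, slack=2)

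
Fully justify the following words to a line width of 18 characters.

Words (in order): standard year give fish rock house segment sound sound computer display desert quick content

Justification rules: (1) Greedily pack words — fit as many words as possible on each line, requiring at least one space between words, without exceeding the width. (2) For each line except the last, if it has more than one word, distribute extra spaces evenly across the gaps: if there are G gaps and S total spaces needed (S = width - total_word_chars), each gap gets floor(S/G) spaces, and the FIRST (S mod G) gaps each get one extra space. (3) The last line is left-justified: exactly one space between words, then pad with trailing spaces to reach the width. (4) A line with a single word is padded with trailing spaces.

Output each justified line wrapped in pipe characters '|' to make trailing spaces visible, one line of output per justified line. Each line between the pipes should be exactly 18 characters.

Answer: |standard year give|
|fish   rock  house|
|segment      sound|
|sound     computer|
|display     desert|
|quick content     |

Derivation:
Line 1: ['standard', 'year', 'give'] (min_width=18, slack=0)
Line 2: ['fish', 'rock', 'house'] (min_width=15, slack=3)
Line 3: ['segment', 'sound'] (min_width=13, slack=5)
Line 4: ['sound', 'computer'] (min_width=14, slack=4)
Line 5: ['display', 'desert'] (min_width=14, slack=4)
Line 6: ['quick', 'content'] (min_width=13, slack=5)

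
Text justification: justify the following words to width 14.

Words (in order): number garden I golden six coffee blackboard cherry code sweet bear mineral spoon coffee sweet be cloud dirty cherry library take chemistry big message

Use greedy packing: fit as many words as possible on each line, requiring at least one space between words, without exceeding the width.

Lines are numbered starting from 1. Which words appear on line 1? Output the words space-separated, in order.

Answer: number garden

Derivation:
Line 1: ['number', 'garden'] (min_width=13, slack=1)
Line 2: ['I', 'golden', 'six'] (min_width=12, slack=2)
Line 3: ['coffee'] (min_width=6, slack=8)
Line 4: ['blackboard'] (min_width=10, slack=4)
Line 5: ['cherry', 'code'] (min_width=11, slack=3)
Line 6: ['sweet', 'bear'] (min_width=10, slack=4)
Line 7: ['mineral', 'spoon'] (min_width=13, slack=1)
Line 8: ['coffee', 'sweet'] (min_width=12, slack=2)
Line 9: ['be', 'cloud', 'dirty'] (min_width=14, slack=0)
Line 10: ['cherry', 'library'] (min_width=14, slack=0)
Line 11: ['take', 'chemistry'] (min_width=14, slack=0)
Line 12: ['big', 'message'] (min_width=11, slack=3)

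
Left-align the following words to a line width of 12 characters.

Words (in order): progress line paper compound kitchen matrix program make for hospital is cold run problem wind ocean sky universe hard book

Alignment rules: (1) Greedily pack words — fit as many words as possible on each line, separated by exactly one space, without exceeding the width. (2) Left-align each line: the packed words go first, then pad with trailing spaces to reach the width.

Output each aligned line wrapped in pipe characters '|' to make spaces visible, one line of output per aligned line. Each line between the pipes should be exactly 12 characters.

Line 1: ['progress'] (min_width=8, slack=4)
Line 2: ['line', 'paper'] (min_width=10, slack=2)
Line 3: ['compound'] (min_width=8, slack=4)
Line 4: ['kitchen'] (min_width=7, slack=5)
Line 5: ['matrix'] (min_width=6, slack=6)
Line 6: ['program', 'make'] (min_width=12, slack=0)
Line 7: ['for', 'hospital'] (min_width=12, slack=0)
Line 8: ['is', 'cold', 'run'] (min_width=11, slack=1)
Line 9: ['problem', 'wind'] (min_width=12, slack=0)
Line 10: ['ocean', 'sky'] (min_width=9, slack=3)
Line 11: ['universe'] (min_width=8, slack=4)
Line 12: ['hard', 'book'] (min_width=9, slack=3)

Answer: |progress    |
|line paper  |
|compound    |
|kitchen     |
|matrix      |
|program make|
|for hospital|
|is cold run |
|problem wind|
|ocean sky   |
|universe    |
|hard book   |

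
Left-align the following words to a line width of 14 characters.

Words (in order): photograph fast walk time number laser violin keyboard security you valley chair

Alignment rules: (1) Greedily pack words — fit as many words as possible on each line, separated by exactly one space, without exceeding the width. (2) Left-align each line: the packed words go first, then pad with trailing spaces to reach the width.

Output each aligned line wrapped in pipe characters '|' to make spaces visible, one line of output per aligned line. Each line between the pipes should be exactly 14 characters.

Answer: |photograph    |
|fast walk time|
|number laser  |
|violin        |
|keyboard      |
|security you  |
|valley chair  |

Derivation:
Line 1: ['photograph'] (min_width=10, slack=4)
Line 2: ['fast', 'walk', 'time'] (min_width=14, slack=0)
Line 3: ['number', 'laser'] (min_width=12, slack=2)
Line 4: ['violin'] (min_width=6, slack=8)
Line 5: ['keyboard'] (min_width=8, slack=6)
Line 6: ['security', 'you'] (min_width=12, slack=2)
Line 7: ['valley', 'chair'] (min_width=12, slack=2)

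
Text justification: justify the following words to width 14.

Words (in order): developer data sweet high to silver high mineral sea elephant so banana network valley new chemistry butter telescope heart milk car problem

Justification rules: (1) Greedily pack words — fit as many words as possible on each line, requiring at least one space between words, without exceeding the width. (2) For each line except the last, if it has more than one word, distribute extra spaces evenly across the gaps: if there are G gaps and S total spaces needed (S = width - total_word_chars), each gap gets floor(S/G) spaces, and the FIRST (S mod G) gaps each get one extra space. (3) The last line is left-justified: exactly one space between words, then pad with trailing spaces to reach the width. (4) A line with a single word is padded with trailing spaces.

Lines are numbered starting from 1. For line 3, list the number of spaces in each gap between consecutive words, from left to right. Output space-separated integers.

Answer: 4

Derivation:
Line 1: ['developer', 'data'] (min_width=14, slack=0)
Line 2: ['sweet', 'high', 'to'] (min_width=13, slack=1)
Line 3: ['silver', 'high'] (min_width=11, slack=3)
Line 4: ['mineral', 'sea'] (min_width=11, slack=3)
Line 5: ['elephant', 'so'] (min_width=11, slack=3)
Line 6: ['banana', 'network'] (min_width=14, slack=0)
Line 7: ['valley', 'new'] (min_width=10, slack=4)
Line 8: ['chemistry'] (min_width=9, slack=5)
Line 9: ['butter'] (min_width=6, slack=8)
Line 10: ['telescope'] (min_width=9, slack=5)
Line 11: ['heart', 'milk', 'car'] (min_width=14, slack=0)
Line 12: ['problem'] (min_width=7, slack=7)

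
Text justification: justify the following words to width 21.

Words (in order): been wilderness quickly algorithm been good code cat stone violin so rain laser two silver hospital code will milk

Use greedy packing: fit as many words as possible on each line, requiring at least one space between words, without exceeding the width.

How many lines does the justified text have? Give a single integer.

Answer: 7

Derivation:
Line 1: ['been', 'wilderness'] (min_width=15, slack=6)
Line 2: ['quickly', 'algorithm'] (min_width=17, slack=4)
Line 3: ['been', 'good', 'code', 'cat'] (min_width=18, slack=3)
Line 4: ['stone', 'violin', 'so', 'rain'] (min_width=20, slack=1)
Line 5: ['laser', 'two', 'silver'] (min_width=16, slack=5)
Line 6: ['hospital', 'code', 'will'] (min_width=18, slack=3)
Line 7: ['milk'] (min_width=4, slack=17)
Total lines: 7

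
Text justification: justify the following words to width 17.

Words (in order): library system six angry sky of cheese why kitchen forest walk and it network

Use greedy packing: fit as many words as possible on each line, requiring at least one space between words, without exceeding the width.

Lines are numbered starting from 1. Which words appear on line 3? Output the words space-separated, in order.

Answer: cheese why

Derivation:
Line 1: ['library', 'system'] (min_width=14, slack=3)
Line 2: ['six', 'angry', 'sky', 'of'] (min_width=16, slack=1)
Line 3: ['cheese', 'why'] (min_width=10, slack=7)
Line 4: ['kitchen', 'forest'] (min_width=14, slack=3)
Line 5: ['walk', 'and', 'it'] (min_width=11, slack=6)
Line 6: ['network'] (min_width=7, slack=10)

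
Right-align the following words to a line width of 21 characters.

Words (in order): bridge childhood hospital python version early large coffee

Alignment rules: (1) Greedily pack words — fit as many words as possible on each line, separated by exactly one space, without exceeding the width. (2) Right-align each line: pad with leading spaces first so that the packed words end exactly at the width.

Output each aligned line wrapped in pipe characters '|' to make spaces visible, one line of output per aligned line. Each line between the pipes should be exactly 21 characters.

Line 1: ['bridge', 'childhood'] (min_width=16, slack=5)
Line 2: ['hospital', 'python'] (min_width=15, slack=6)
Line 3: ['version', 'early', 'large'] (min_width=19, slack=2)
Line 4: ['coffee'] (min_width=6, slack=15)

Answer: |     bridge childhood|
|      hospital python|
|  version early large|
|               coffee|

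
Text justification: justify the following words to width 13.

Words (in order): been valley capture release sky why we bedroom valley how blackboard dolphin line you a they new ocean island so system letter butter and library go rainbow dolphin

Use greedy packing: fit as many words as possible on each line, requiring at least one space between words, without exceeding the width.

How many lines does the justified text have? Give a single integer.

Answer: 16

Derivation:
Line 1: ['been', 'valley'] (min_width=11, slack=2)
Line 2: ['capture'] (min_width=7, slack=6)
Line 3: ['release', 'sky'] (min_width=11, slack=2)
Line 4: ['why', 'we'] (min_width=6, slack=7)
Line 5: ['bedroom'] (min_width=7, slack=6)
Line 6: ['valley', 'how'] (min_width=10, slack=3)
Line 7: ['blackboard'] (min_width=10, slack=3)
Line 8: ['dolphin', 'line'] (min_width=12, slack=1)
Line 9: ['you', 'a', 'they'] (min_width=10, slack=3)
Line 10: ['new', 'ocean'] (min_width=9, slack=4)
Line 11: ['island', 'so'] (min_width=9, slack=4)
Line 12: ['system', 'letter'] (min_width=13, slack=0)
Line 13: ['butter', 'and'] (min_width=10, slack=3)
Line 14: ['library', 'go'] (min_width=10, slack=3)
Line 15: ['rainbow'] (min_width=7, slack=6)
Line 16: ['dolphin'] (min_width=7, slack=6)
Total lines: 16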